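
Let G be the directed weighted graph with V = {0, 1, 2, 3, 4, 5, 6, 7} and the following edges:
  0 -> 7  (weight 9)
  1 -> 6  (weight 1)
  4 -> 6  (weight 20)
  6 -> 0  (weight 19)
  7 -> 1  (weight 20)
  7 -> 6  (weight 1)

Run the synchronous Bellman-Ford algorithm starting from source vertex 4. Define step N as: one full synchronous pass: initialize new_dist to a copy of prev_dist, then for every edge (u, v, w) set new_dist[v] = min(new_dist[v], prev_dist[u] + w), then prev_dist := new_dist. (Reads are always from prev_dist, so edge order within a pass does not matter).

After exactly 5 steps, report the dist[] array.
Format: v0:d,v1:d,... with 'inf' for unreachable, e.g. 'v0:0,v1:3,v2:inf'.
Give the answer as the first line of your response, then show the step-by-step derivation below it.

v0:39,v1:68,v2:inf,v3:inf,v4:0,v5:inf,v6:20,v7:48

step 1: dist = v0:inf,v1:inf,v2:inf,v3:inf,v4:0,v5:inf,v6:20,v7:inf
step 2: dist = v0:39,v1:inf,v2:inf,v3:inf,v4:0,v5:inf,v6:20,v7:inf
step 3: dist = v0:39,v1:inf,v2:inf,v3:inf,v4:0,v5:inf,v6:20,v7:48
step 4: dist = v0:39,v1:68,v2:inf,v3:inf,v4:0,v5:inf,v6:20,v7:48
step 5: dist = v0:39,v1:68,v2:inf,v3:inf,v4:0,v5:inf,v6:20,v7:48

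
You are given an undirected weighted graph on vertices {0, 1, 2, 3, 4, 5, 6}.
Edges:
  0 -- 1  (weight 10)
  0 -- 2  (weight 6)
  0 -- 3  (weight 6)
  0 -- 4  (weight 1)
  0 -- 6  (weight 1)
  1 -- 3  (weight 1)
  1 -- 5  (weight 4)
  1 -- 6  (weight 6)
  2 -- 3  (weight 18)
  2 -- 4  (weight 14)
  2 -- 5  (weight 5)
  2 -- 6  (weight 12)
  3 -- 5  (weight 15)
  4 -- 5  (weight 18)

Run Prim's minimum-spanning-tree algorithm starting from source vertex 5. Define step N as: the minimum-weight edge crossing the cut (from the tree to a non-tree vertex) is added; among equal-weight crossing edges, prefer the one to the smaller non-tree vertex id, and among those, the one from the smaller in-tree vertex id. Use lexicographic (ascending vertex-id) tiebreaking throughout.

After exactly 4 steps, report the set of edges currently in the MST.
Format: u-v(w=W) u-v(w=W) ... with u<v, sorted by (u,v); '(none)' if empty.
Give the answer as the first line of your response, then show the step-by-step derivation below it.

0-2(w=6) 1-3(w=1) 1-5(w=4) 2-5(w=5)

step 1: add edge 1-5 (w=4); MST = {1-5(w=4)}
step 2: add edge 1-3 (w=1); MST = {1-3(w=1) 1-5(w=4)}
step 3: add edge 2-5 (w=5); MST = {1-3(w=1) 1-5(w=4) 2-5(w=5)}
step 4: add edge 0-2 (w=6); MST = {0-2(w=6) 1-3(w=1) 1-5(w=4) 2-5(w=5)}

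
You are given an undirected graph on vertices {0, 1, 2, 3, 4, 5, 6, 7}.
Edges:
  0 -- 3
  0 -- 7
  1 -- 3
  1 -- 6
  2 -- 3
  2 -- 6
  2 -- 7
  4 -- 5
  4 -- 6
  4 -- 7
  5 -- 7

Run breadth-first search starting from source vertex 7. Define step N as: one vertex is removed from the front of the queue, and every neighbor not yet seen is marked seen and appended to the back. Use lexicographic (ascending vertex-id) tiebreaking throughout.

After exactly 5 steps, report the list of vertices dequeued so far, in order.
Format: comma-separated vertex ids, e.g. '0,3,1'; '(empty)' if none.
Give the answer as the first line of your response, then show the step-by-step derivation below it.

7,0,2,4,5

step 1: dequeue 7; queue=[0,2,4,5]; order=7
step 2: dequeue 0; queue=[2,4,5,3]; order=7,0
step 3: dequeue 2; queue=[4,5,3,6]; order=7,0,2
step 4: dequeue 4; queue=[5,3,6]; order=7,0,2,4
step 5: dequeue 5; queue=[3,6]; order=7,0,2,4,5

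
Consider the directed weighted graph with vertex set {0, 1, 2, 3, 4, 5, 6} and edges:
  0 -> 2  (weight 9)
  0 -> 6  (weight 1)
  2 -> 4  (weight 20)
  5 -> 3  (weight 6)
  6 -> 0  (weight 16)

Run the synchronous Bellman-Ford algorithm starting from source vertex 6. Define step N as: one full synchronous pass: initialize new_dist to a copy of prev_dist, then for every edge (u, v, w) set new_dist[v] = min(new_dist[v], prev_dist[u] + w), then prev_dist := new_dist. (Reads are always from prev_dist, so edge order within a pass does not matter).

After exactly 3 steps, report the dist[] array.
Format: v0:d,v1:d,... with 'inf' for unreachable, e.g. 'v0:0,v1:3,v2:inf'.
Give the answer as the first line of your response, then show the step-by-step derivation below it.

v0:16,v1:inf,v2:25,v3:inf,v4:45,v5:inf,v6:0

step 1: dist = v0:16,v1:inf,v2:inf,v3:inf,v4:inf,v5:inf,v6:0
step 2: dist = v0:16,v1:inf,v2:25,v3:inf,v4:inf,v5:inf,v6:0
step 3: dist = v0:16,v1:inf,v2:25,v3:inf,v4:45,v5:inf,v6:0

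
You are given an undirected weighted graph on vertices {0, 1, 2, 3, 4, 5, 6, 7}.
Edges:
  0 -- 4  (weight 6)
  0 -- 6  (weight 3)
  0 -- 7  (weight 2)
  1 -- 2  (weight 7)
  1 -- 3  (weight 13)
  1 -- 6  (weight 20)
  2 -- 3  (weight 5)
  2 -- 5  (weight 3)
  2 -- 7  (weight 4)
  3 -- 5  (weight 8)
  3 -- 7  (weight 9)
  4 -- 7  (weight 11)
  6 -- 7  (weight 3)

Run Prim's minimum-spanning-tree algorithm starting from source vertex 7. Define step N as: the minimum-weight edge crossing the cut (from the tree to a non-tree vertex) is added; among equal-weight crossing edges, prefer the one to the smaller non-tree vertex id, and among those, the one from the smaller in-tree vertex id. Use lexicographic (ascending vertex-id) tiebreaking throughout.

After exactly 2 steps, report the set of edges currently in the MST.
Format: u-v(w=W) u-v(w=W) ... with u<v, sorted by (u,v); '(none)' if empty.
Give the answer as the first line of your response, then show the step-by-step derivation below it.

0-6(w=3) 0-7(w=2)

step 1: add edge 0-7 (w=2); MST = {0-7(w=2)}
step 2: add edge 0-6 (w=3); MST = {0-6(w=3) 0-7(w=2)}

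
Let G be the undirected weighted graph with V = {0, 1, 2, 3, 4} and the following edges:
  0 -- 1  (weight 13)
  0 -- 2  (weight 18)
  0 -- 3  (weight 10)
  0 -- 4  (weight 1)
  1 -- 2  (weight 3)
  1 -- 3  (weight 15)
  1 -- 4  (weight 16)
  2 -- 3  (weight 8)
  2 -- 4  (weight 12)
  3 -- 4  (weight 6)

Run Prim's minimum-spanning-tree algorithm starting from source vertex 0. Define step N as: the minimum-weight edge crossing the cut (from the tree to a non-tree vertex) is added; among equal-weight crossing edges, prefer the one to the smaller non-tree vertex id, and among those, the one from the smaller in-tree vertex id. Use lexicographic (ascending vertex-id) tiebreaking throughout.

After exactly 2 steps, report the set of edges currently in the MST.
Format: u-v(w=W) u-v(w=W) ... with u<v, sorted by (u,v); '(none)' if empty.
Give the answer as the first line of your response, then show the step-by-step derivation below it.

0-4(w=1) 3-4(w=6)

step 1: add edge 0-4 (w=1); MST = {0-4(w=1)}
step 2: add edge 3-4 (w=6); MST = {0-4(w=1) 3-4(w=6)}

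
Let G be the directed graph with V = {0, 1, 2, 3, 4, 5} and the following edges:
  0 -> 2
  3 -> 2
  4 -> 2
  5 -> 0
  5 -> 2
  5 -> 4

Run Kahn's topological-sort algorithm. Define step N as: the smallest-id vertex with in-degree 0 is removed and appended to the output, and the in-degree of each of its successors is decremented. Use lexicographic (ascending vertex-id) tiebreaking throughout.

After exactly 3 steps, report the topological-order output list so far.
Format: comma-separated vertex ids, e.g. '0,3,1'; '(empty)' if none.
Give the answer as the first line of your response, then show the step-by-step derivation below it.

1,3,5

step 1: output 1; order=[1]; indeg=(1,0,4,0,1,0)
step 2: output 3; order=[1,3]; indeg=(1,0,3,0,1,0)
step 3: output 5; order=[1,3,5]; indeg=(0,0,2,0,0,0)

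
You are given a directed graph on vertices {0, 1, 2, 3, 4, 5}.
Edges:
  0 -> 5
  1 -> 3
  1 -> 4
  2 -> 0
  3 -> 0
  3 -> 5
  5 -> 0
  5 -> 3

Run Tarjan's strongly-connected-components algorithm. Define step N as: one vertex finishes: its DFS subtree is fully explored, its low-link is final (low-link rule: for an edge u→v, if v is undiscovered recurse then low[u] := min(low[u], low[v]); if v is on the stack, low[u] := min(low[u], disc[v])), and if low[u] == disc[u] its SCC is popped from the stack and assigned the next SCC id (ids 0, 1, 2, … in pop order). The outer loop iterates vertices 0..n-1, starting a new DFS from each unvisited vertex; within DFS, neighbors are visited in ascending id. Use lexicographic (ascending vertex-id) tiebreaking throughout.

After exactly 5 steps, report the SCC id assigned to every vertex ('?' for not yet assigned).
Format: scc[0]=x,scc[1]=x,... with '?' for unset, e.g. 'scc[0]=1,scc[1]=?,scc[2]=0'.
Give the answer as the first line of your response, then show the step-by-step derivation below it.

scc[0]=0,scc[1]=2,scc[2]=?,scc[3]=0,scc[4]=1,scc[5]=0

step 1: low=(low[0]=0,low[1]=?,low[2]=?,low[3]=0,low[4]=?,low[5]=0); scc=(scc[0]=?,scc[1]=?,scc[2]=?,scc[3]=?,scc[4]=?,scc[5]=?)
step 2: low=(low[0]=0,low[1]=?,low[2]=?,low[3]=0,low[4]=?,low[5]=0); scc=(scc[0]=?,scc[1]=?,scc[2]=?,scc[3]=?,scc[4]=?,scc[5]=?)
step 3: low=(low[0]=0,low[1]=?,low[2]=?,low[3]=0,low[4]=?,low[5]=0); scc=(scc[0]=0,scc[1]=?,scc[2]=?,scc[3]=0,scc[4]=?,scc[5]=0)
step 4: low=(low[0]=0,low[1]=3,low[2]=?,low[3]=0,low[4]=4,low[5]=0); scc=(scc[0]=0,scc[1]=?,scc[2]=?,scc[3]=0,scc[4]=1,scc[5]=0)
step 5: low=(low[0]=0,low[1]=3,low[2]=?,low[3]=0,low[4]=4,low[5]=0); scc=(scc[0]=0,scc[1]=2,scc[2]=?,scc[3]=0,scc[4]=1,scc[5]=0)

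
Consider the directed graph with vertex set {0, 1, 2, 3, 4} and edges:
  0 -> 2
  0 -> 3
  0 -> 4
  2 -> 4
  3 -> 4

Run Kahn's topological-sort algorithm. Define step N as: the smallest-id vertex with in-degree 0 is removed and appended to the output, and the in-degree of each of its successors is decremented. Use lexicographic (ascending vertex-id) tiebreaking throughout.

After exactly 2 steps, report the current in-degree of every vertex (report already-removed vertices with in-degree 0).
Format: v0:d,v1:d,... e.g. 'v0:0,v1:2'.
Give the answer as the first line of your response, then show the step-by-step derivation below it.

v0:0,v1:0,v2:0,v3:0,v4:2

step 1: output 0; order=[0]; indeg=(0,0,0,0,2)
step 2: output 1; order=[0,1]; indeg=(0,0,0,0,2)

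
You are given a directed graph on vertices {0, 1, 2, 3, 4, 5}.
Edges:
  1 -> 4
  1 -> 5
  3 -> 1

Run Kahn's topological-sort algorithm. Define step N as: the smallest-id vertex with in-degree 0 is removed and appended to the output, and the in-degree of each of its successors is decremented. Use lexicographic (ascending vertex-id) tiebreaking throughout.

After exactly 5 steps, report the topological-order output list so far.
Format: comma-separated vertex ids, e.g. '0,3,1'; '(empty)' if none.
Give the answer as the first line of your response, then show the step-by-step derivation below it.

0,2,3,1,4

step 1: output 0; order=[0]; indeg=(0,1,0,0,1,1)
step 2: output 2; order=[0,2]; indeg=(0,1,0,0,1,1)
step 3: output 3; order=[0,2,3]; indeg=(0,0,0,0,1,1)
step 4: output 1; order=[0,2,3,1]; indeg=(0,0,0,0,0,0)
step 5: output 4; order=[0,2,3,1,4]; indeg=(0,0,0,0,0,0)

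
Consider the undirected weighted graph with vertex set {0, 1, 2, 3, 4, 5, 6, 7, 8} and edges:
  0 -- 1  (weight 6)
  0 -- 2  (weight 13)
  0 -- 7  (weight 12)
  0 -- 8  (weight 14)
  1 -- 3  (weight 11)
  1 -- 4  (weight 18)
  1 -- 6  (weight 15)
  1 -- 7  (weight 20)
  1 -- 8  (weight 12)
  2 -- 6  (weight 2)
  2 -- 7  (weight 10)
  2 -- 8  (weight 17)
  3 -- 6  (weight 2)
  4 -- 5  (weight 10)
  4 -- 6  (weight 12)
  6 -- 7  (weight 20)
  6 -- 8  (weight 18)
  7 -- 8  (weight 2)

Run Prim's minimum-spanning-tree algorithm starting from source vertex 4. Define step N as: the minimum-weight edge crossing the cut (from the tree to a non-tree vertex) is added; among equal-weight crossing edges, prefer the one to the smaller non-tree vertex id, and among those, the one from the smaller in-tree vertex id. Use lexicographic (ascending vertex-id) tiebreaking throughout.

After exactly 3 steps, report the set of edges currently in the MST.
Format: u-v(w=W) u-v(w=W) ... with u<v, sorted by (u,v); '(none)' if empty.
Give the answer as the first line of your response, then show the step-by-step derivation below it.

2-6(w=2) 4-5(w=10) 4-6(w=12)

step 1: add edge 4-5 (w=10); MST = {4-5(w=10)}
step 2: add edge 4-6 (w=12); MST = {4-5(w=10) 4-6(w=12)}
step 3: add edge 2-6 (w=2); MST = {2-6(w=2) 4-5(w=10) 4-6(w=12)}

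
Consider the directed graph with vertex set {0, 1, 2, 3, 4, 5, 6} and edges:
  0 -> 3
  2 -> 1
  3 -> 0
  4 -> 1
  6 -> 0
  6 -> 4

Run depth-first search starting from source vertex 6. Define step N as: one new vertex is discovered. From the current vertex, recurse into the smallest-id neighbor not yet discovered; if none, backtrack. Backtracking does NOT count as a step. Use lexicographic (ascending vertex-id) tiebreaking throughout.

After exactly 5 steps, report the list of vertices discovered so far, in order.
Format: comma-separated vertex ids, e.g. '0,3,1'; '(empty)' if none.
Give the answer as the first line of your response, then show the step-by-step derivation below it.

6,0,3,4,1

step 1: discover 6; path=6; order=6
step 2: discover 0; path=6>0; order=6,0
step 3: discover 3; path=6>0>3; order=6,0,3
step 4: discover 4; path=6>4; order=6,0,3,4
step 5: discover 1; path=6>4>1; order=6,0,3,4,1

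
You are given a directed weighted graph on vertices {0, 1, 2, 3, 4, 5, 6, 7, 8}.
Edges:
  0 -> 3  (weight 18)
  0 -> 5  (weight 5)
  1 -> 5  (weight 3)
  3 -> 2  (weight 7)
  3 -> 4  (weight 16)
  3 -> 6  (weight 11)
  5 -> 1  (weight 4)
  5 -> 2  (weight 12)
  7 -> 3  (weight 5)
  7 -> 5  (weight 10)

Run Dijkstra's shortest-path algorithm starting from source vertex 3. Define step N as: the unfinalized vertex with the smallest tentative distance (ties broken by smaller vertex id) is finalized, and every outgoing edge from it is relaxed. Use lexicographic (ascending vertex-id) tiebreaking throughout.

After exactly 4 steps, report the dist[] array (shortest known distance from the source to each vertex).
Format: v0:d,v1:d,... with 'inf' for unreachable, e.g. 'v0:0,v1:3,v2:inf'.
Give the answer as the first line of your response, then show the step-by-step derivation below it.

v0:inf,v1:inf,v2:7,v3:0,v4:16,v5:inf,v6:11,v7:inf,v8:inf

step 1: dist = v0:inf,v1:inf,v2:7,v3:0,v4:16,v5:inf,v6:11,v7:inf,v8:inf
step 2: dist = v0:inf,v1:inf,v2:7,v3:0,v4:16,v5:inf,v6:11,v7:inf,v8:inf
step 3: dist = v0:inf,v1:inf,v2:7,v3:0,v4:16,v5:inf,v6:11,v7:inf,v8:inf
step 4: dist = v0:inf,v1:inf,v2:7,v3:0,v4:16,v5:inf,v6:11,v7:inf,v8:inf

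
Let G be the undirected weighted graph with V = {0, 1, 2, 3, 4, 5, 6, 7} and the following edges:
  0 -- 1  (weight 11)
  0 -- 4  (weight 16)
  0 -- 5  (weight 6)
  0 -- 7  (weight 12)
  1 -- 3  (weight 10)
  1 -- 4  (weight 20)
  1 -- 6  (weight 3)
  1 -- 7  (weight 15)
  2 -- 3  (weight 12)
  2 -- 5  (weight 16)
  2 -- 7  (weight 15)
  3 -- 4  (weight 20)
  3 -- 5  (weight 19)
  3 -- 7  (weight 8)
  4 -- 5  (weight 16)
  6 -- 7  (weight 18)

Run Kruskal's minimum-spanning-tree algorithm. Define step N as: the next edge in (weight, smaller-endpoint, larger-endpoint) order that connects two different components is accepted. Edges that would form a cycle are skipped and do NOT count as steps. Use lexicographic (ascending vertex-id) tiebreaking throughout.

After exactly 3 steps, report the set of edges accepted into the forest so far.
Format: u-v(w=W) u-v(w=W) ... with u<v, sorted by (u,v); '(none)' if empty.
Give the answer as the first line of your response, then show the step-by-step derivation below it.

0-5(w=6) 1-6(w=3) 3-7(w=8)

step 1: add edge 1-6 (w=3); MST = {1-6(w=3)}
step 2: add edge 0-5 (w=6); MST = {0-5(w=6) 1-6(w=3)}
step 3: add edge 3-7 (w=8); MST = {0-5(w=6) 1-6(w=3) 3-7(w=8)}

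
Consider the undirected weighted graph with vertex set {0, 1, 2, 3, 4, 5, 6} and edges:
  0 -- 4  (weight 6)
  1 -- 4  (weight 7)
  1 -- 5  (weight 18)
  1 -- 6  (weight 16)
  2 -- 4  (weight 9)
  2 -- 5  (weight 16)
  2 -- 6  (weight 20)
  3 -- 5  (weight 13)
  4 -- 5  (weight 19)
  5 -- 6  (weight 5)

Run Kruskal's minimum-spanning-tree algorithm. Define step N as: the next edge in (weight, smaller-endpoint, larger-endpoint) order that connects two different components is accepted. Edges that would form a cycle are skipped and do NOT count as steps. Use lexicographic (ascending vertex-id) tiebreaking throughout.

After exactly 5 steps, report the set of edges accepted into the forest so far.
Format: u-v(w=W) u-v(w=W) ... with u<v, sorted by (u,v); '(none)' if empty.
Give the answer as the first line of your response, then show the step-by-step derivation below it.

0-4(w=6) 1-4(w=7) 2-4(w=9) 3-5(w=13) 5-6(w=5)

step 1: add edge 5-6 (w=5); MST = {5-6(w=5)}
step 2: add edge 0-4 (w=6); MST = {0-4(w=6) 5-6(w=5)}
step 3: add edge 1-4 (w=7); MST = {0-4(w=6) 1-4(w=7) 5-6(w=5)}
step 4: add edge 2-4 (w=9); MST = {0-4(w=6) 1-4(w=7) 2-4(w=9) 5-6(w=5)}
step 5: add edge 3-5 (w=13); MST = {0-4(w=6) 1-4(w=7) 2-4(w=9) 3-5(w=13) 5-6(w=5)}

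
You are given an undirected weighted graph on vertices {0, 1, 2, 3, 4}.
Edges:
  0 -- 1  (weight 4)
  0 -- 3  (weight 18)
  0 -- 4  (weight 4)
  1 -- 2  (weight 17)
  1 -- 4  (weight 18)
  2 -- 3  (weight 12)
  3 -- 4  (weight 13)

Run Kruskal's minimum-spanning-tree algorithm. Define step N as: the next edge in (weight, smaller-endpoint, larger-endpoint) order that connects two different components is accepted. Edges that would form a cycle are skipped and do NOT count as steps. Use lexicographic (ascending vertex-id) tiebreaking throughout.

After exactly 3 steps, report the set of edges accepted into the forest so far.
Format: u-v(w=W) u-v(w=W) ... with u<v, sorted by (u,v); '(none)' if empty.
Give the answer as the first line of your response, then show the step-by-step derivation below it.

0-1(w=4) 0-4(w=4) 2-3(w=12)

step 1: add edge 0-1 (w=4); MST = {0-1(w=4)}
step 2: add edge 0-4 (w=4); MST = {0-1(w=4) 0-4(w=4)}
step 3: add edge 2-3 (w=12); MST = {0-1(w=4) 0-4(w=4) 2-3(w=12)}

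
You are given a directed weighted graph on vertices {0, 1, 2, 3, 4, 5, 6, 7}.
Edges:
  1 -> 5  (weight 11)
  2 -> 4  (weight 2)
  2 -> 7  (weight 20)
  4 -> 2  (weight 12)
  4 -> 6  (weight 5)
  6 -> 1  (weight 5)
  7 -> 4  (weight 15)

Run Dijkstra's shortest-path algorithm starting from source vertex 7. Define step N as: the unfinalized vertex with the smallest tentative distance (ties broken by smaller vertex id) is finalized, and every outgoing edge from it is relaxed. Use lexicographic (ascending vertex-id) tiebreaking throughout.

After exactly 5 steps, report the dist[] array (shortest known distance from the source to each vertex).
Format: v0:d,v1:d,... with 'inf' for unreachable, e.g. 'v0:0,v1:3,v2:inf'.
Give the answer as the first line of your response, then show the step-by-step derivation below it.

v0:inf,v1:25,v2:27,v3:inf,v4:15,v5:36,v6:20,v7:0

step 1: dist = v0:inf,v1:inf,v2:inf,v3:inf,v4:15,v5:inf,v6:inf,v7:0
step 2: dist = v0:inf,v1:inf,v2:27,v3:inf,v4:15,v5:inf,v6:20,v7:0
step 3: dist = v0:inf,v1:25,v2:27,v3:inf,v4:15,v5:inf,v6:20,v7:0
step 4: dist = v0:inf,v1:25,v2:27,v3:inf,v4:15,v5:36,v6:20,v7:0
step 5: dist = v0:inf,v1:25,v2:27,v3:inf,v4:15,v5:36,v6:20,v7:0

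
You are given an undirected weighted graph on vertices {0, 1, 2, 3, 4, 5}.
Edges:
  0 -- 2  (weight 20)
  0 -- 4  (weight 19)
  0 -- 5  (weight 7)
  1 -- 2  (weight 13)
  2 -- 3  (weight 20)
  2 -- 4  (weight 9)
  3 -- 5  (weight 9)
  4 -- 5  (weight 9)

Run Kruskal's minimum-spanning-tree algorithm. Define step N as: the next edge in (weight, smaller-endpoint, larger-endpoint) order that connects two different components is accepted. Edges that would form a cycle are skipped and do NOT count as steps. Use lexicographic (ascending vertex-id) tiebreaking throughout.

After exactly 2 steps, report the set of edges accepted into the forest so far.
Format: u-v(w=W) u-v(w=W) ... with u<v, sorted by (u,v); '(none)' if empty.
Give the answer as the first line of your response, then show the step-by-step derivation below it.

0-5(w=7) 2-4(w=9)

step 1: add edge 0-5 (w=7); MST = {0-5(w=7)}
step 2: add edge 2-4 (w=9); MST = {0-5(w=7) 2-4(w=9)}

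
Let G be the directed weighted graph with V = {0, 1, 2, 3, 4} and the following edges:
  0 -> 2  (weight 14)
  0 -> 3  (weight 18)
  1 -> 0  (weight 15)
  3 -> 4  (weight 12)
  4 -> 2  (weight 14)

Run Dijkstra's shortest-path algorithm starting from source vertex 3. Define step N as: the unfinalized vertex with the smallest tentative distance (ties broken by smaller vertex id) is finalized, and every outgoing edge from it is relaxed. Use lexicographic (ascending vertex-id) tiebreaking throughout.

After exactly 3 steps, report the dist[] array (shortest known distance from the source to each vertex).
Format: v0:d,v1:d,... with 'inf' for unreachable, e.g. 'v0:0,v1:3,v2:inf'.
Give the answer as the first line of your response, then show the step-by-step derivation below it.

v0:inf,v1:inf,v2:26,v3:0,v4:12

step 1: dist = v0:inf,v1:inf,v2:inf,v3:0,v4:12
step 2: dist = v0:inf,v1:inf,v2:26,v3:0,v4:12
step 3: dist = v0:inf,v1:inf,v2:26,v3:0,v4:12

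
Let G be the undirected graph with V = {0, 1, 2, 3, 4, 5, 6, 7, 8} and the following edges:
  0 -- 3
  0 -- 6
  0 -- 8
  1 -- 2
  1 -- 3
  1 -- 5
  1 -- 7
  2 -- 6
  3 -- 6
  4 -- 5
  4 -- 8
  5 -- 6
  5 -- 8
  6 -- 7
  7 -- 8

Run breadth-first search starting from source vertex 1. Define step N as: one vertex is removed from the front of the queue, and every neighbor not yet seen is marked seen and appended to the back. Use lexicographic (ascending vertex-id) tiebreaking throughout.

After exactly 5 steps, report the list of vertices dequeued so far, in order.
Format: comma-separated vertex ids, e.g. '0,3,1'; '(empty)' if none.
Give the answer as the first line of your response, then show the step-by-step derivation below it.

1,2,3,5,7

step 1: dequeue 1; queue=[2,3,5,7]; order=1
step 2: dequeue 2; queue=[3,5,7,6]; order=1,2
step 3: dequeue 3; queue=[5,7,6,0]; order=1,2,3
step 4: dequeue 5; queue=[7,6,0,4,8]; order=1,2,3,5
step 5: dequeue 7; queue=[6,0,4,8]; order=1,2,3,5,7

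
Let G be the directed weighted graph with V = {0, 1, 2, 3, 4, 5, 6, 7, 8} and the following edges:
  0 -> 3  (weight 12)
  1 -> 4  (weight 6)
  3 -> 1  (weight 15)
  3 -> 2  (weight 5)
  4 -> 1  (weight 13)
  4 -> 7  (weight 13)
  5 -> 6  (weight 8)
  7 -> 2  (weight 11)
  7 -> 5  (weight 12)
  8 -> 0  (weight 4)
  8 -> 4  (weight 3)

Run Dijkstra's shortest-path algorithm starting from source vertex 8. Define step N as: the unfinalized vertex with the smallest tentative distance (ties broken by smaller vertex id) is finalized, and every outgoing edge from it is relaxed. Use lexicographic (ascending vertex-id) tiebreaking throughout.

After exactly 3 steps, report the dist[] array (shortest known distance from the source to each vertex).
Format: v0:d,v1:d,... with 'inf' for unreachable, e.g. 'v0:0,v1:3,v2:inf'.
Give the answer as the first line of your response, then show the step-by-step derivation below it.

v0:4,v1:16,v2:inf,v3:16,v4:3,v5:inf,v6:inf,v7:16,v8:0

step 1: dist = v0:4,v1:inf,v2:inf,v3:inf,v4:3,v5:inf,v6:inf,v7:inf,v8:0
step 2: dist = v0:4,v1:16,v2:inf,v3:inf,v4:3,v5:inf,v6:inf,v7:16,v8:0
step 3: dist = v0:4,v1:16,v2:inf,v3:16,v4:3,v5:inf,v6:inf,v7:16,v8:0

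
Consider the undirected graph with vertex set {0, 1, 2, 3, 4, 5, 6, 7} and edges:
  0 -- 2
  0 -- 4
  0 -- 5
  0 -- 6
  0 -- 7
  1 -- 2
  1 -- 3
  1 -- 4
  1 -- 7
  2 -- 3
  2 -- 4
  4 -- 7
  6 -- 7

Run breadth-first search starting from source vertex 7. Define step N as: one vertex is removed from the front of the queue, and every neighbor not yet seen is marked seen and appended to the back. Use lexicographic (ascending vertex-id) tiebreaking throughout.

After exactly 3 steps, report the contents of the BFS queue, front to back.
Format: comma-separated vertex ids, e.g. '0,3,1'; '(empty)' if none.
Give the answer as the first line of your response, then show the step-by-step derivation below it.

4,6,2,5,3

step 1: dequeue 7; queue=[0,1,4,6]; order=7
step 2: dequeue 0; queue=[1,4,6,2,5]; order=7,0
step 3: dequeue 1; queue=[4,6,2,5,3]; order=7,0,1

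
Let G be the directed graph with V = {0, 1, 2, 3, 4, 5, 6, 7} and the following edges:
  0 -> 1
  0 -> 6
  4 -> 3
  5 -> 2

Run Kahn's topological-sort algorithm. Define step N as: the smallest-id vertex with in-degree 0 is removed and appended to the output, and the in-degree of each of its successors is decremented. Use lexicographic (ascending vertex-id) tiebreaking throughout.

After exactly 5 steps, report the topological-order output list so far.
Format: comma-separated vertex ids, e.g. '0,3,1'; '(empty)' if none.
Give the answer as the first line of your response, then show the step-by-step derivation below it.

0,1,4,3,5

step 1: output 0; order=[0]; indeg=(0,0,1,1,0,0,0,0)
step 2: output 1; order=[0,1]; indeg=(0,0,1,1,0,0,0,0)
step 3: output 4; order=[0,1,4]; indeg=(0,0,1,0,0,0,0,0)
step 4: output 3; order=[0,1,4,3]; indeg=(0,0,1,0,0,0,0,0)
step 5: output 5; order=[0,1,4,3,5]; indeg=(0,0,0,0,0,0,0,0)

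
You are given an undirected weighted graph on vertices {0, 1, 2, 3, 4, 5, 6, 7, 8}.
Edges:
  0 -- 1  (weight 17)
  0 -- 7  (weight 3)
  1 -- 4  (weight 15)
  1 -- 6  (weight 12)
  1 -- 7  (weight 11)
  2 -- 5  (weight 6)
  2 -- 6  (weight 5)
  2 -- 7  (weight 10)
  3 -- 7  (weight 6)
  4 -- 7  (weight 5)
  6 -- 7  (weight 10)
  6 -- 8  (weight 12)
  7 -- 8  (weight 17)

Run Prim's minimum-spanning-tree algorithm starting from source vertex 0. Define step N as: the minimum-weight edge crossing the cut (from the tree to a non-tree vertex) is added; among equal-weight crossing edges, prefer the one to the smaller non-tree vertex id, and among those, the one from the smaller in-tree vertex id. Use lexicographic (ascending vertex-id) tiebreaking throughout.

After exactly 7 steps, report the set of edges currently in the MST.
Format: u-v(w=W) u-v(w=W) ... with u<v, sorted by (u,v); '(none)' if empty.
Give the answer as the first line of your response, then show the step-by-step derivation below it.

0-7(w=3) 1-7(w=11) 2-5(w=6) 2-6(w=5) 2-7(w=10) 3-7(w=6) 4-7(w=5)

step 1: add edge 0-7 (w=3); MST = {0-7(w=3)}
step 2: add edge 4-7 (w=5); MST = {0-7(w=3) 4-7(w=5)}
step 3: add edge 3-7 (w=6); MST = {0-7(w=3) 3-7(w=6) 4-7(w=5)}
step 4: add edge 2-7 (w=10); MST = {0-7(w=3) 2-7(w=10) 3-7(w=6) 4-7(w=5)}
step 5: add edge 2-6 (w=5); MST = {0-7(w=3) 2-6(w=5) 2-7(w=10) 3-7(w=6) 4-7(w=5)}
step 6: add edge 2-5 (w=6); MST = {0-7(w=3) 2-5(w=6) 2-6(w=5) 2-7(w=10) 3-7(w=6) 4-7(w=5)}
step 7: add edge 1-7 (w=11); MST = {0-7(w=3) 1-7(w=11) 2-5(w=6) 2-6(w=5) 2-7(w=10) 3-7(w=6) 4-7(w=5)}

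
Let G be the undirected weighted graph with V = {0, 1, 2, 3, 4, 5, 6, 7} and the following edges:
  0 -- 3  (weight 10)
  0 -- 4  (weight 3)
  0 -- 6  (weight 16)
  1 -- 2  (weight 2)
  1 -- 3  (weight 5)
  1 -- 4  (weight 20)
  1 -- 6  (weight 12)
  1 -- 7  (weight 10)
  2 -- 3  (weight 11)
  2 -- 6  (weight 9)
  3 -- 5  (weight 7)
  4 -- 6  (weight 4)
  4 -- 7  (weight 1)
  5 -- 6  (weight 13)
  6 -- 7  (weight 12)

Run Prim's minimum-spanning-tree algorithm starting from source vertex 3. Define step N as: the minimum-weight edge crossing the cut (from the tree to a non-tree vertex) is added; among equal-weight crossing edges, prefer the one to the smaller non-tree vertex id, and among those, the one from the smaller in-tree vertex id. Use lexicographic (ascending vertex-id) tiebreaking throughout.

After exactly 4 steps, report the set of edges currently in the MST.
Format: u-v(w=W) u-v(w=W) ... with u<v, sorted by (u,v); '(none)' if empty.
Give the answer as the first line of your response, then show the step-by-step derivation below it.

1-2(w=2) 1-3(w=5) 2-6(w=9) 3-5(w=7)

step 1: add edge 1-3 (w=5); MST = {1-3(w=5)}
step 2: add edge 1-2 (w=2); MST = {1-2(w=2) 1-3(w=5)}
step 3: add edge 3-5 (w=7); MST = {1-2(w=2) 1-3(w=5) 3-5(w=7)}
step 4: add edge 2-6 (w=9); MST = {1-2(w=2) 1-3(w=5) 2-6(w=9) 3-5(w=7)}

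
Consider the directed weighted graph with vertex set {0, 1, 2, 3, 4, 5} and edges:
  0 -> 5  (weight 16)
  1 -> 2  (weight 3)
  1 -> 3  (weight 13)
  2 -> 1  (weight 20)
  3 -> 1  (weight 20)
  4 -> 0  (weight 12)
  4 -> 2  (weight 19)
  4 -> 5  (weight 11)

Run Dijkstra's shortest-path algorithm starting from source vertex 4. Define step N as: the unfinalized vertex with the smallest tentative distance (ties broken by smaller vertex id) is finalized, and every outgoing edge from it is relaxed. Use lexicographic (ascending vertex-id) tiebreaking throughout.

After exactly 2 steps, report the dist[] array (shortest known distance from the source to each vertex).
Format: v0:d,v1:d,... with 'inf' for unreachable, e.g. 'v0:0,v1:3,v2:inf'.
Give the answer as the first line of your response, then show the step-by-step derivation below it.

v0:12,v1:inf,v2:19,v3:inf,v4:0,v5:11

step 1: dist = v0:12,v1:inf,v2:19,v3:inf,v4:0,v5:11
step 2: dist = v0:12,v1:inf,v2:19,v3:inf,v4:0,v5:11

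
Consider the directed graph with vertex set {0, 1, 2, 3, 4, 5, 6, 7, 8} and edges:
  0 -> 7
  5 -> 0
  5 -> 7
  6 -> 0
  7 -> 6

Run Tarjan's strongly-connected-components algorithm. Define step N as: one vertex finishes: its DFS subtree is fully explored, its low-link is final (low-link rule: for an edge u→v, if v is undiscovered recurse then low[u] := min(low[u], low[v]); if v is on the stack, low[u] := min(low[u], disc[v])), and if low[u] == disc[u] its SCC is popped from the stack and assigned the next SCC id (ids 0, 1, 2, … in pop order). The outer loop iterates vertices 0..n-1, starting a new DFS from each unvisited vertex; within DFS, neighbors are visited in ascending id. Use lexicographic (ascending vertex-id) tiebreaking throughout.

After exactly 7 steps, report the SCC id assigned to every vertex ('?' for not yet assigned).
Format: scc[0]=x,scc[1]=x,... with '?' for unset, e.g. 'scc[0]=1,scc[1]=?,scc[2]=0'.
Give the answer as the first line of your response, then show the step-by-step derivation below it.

scc[0]=0,scc[1]=1,scc[2]=2,scc[3]=3,scc[4]=4,scc[5]=?,scc[6]=0,scc[7]=0,scc[8]=?

step 1: low=(low[0]=0,low[1]=?,low[2]=?,low[3]=?,low[4]=?,low[5]=?,low[6]=0,low[7]=1,low[8]=?); scc=(scc[0]=?,scc[1]=?,scc[2]=?,scc[3]=?,scc[4]=?,scc[5]=?,scc[6]=?,scc[7]=?,scc[8]=?)
step 2: low=(low[0]=0,low[1]=?,low[2]=?,low[3]=?,low[4]=?,low[5]=?,low[6]=0,low[7]=0,low[8]=?); scc=(scc[0]=?,scc[1]=?,scc[2]=?,scc[3]=?,scc[4]=?,scc[5]=?,scc[6]=?,scc[7]=?,scc[8]=?)
step 3: low=(low[0]=0,low[1]=?,low[2]=?,low[3]=?,low[4]=?,low[5]=?,low[6]=0,low[7]=0,low[8]=?); scc=(scc[0]=0,scc[1]=?,scc[2]=?,scc[3]=?,scc[4]=?,scc[5]=?,scc[6]=0,scc[7]=0,scc[8]=?)
step 4: low=(low[0]=0,low[1]=3,low[2]=?,low[3]=?,low[4]=?,low[5]=?,low[6]=0,low[7]=0,low[8]=?); scc=(scc[0]=0,scc[1]=1,scc[2]=?,scc[3]=?,scc[4]=?,scc[5]=?,scc[6]=0,scc[7]=0,scc[8]=?)
step 5: low=(low[0]=0,low[1]=3,low[2]=4,low[3]=?,low[4]=?,low[5]=?,low[6]=0,low[7]=0,low[8]=?); scc=(scc[0]=0,scc[1]=1,scc[2]=2,scc[3]=?,scc[4]=?,scc[5]=?,scc[6]=0,scc[7]=0,scc[8]=?)
step 6: low=(low[0]=0,low[1]=3,low[2]=4,low[3]=5,low[4]=?,low[5]=?,low[6]=0,low[7]=0,low[8]=?); scc=(scc[0]=0,scc[1]=1,scc[2]=2,scc[3]=3,scc[4]=?,scc[5]=?,scc[6]=0,scc[7]=0,scc[8]=?)
step 7: low=(low[0]=0,low[1]=3,low[2]=4,low[3]=5,low[4]=6,low[5]=?,low[6]=0,low[7]=0,low[8]=?); scc=(scc[0]=0,scc[1]=1,scc[2]=2,scc[3]=3,scc[4]=4,scc[5]=?,scc[6]=0,scc[7]=0,scc[8]=?)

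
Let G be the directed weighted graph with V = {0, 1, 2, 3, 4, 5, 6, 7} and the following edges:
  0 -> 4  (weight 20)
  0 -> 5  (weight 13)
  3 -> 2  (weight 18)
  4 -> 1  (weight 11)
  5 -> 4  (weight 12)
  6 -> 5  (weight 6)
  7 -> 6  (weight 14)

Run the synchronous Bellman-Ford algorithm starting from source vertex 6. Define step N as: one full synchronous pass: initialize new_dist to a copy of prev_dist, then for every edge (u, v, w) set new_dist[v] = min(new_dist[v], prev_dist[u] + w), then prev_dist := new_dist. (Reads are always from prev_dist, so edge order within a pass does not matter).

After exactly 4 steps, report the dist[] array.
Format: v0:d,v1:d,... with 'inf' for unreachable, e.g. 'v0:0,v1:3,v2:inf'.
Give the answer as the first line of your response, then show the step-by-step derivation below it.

v0:inf,v1:29,v2:inf,v3:inf,v4:18,v5:6,v6:0,v7:inf

step 1: dist = v0:inf,v1:inf,v2:inf,v3:inf,v4:inf,v5:6,v6:0,v7:inf
step 2: dist = v0:inf,v1:inf,v2:inf,v3:inf,v4:18,v5:6,v6:0,v7:inf
step 3: dist = v0:inf,v1:29,v2:inf,v3:inf,v4:18,v5:6,v6:0,v7:inf
step 4: dist = v0:inf,v1:29,v2:inf,v3:inf,v4:18,v5:6,v6:0,v7:inf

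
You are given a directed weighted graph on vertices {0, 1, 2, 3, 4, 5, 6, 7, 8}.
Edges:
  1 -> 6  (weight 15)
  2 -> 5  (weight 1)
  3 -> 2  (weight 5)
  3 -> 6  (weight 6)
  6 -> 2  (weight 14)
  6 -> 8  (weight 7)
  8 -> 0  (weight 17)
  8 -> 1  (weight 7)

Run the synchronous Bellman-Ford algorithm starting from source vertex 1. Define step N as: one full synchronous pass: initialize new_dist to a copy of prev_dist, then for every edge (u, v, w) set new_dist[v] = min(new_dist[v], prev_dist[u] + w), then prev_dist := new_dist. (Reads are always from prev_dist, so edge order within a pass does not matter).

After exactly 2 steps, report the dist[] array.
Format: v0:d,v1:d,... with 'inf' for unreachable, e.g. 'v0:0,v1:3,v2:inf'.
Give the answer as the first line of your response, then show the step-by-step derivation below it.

v0:inf,v1:0,v2:29,v3:inf,v4:inf,v5:inf,v6:15,v7:inf,v8:22

step 1: dist = v0:inf,v1:0,v2:inf,v3:inf,v4:inf,v5:inf,v6:15,v7:inf,v8:inf
step 2: dist = v0:inf,v1:0,v2:29,v3:inf,v4:inf,v5:inf,v6:15,v7:inf,v8:22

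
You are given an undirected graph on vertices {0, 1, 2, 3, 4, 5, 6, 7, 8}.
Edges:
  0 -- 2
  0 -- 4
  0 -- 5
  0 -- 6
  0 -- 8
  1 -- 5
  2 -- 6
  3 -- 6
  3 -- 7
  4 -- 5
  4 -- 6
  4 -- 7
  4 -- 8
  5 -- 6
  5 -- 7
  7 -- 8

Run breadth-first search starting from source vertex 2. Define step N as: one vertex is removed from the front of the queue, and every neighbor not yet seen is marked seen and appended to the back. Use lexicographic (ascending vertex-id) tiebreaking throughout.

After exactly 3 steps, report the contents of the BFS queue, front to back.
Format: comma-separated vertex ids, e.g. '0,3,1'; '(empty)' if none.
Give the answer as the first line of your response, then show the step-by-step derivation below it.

4,5,8,3

step 1: dequeue 2; queue=[0,6]; order=2
step 2: dequeue 0; queue=[6,4,5,8]; order=2,0
step 3: dequeue 6; queue=[4,5,8,3]; order=2,0,6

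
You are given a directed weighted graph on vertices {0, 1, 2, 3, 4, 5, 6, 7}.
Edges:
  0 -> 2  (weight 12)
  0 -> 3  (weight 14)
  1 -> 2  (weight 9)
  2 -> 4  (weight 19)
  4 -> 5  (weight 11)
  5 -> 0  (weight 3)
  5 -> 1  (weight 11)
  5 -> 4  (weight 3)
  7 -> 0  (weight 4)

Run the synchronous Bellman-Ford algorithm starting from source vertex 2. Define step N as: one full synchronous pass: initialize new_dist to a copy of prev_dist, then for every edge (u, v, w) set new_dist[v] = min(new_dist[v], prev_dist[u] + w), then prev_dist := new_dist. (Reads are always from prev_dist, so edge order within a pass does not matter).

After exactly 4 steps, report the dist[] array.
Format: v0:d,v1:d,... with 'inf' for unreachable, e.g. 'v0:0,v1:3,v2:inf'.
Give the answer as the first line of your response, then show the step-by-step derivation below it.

v0:33,v1:41,v2:0,v3:47,v4:19,v5:30,v6:inf,v7:inf

step 1: dist = v0:inf,v1:inf,v2:0,v3:inf,v4:19,v5:inf,v6:inf,v7:inf
step 2: dist = v0:inf,v1:inf,v2:0,v3:inf,v4:19,v5:30,v6:inf,v7:inf
step 3: dist = v0:33,v1:41,v2:0,v3:inf,v4:19,v5:30,v6:inf,v7:inf
step 4: dist = v0:33,v1:41,v2:0,v3:47,v4:19,v5:30,v6:inf,v7:inf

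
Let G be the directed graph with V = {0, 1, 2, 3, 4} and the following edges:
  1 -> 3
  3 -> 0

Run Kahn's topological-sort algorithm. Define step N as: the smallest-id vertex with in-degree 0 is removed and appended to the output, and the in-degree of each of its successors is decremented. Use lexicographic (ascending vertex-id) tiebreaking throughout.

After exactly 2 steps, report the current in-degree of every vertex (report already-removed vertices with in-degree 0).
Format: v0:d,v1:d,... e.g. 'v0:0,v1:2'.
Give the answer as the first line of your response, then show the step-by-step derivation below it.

v0:1,v1:0,v2:0,v3:0,v4:0

step 1: output 1; order=[1]; indeg=(1,0,0,0,0)
step 2: output 2; order=[1,2]; indeg=(1,0,0,0,0)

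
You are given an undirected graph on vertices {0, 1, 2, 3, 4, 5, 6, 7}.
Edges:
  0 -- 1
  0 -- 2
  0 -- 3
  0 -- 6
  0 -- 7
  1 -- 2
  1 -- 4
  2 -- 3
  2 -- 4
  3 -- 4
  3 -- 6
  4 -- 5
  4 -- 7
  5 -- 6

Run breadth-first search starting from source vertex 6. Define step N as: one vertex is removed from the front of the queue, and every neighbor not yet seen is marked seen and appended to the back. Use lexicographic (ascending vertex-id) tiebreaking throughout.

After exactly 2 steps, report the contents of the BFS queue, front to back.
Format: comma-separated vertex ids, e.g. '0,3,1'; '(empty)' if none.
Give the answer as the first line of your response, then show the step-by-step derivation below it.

3,5,1,2,7

step 1: dequeue 6; queue=[0,3,5]; order=6
step 2: dequeue 0; queue=[3,5,1,2,7]; order=6,0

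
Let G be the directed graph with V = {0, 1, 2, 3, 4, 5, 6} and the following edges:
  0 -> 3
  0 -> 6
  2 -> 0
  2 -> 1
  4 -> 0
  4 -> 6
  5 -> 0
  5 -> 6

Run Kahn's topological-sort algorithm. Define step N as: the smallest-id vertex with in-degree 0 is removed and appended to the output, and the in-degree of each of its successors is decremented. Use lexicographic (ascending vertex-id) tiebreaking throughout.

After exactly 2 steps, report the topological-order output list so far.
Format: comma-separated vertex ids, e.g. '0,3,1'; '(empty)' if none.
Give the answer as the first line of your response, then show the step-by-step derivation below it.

2,1

step 1: output 2; order=[2]; indeg=(2,0,0,1,0,0,3)
step 2: output 1; order=[2,1]; indeg=(2,0,0,1,0,0,3)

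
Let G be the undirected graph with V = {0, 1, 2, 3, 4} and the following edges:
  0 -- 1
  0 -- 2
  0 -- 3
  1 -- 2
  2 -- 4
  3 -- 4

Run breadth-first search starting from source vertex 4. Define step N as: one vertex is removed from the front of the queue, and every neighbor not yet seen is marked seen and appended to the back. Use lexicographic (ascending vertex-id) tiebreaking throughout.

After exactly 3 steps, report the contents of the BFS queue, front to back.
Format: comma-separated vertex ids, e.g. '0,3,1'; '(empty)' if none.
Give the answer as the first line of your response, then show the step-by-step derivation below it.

0,1

step 1: dequeue 4; queue=[2,3]; order=4
step 2: dequeue 2; queue=[3,0,1]; order=4,2
step 3: dequeue 3; queue=[0,1]; order=4,2,3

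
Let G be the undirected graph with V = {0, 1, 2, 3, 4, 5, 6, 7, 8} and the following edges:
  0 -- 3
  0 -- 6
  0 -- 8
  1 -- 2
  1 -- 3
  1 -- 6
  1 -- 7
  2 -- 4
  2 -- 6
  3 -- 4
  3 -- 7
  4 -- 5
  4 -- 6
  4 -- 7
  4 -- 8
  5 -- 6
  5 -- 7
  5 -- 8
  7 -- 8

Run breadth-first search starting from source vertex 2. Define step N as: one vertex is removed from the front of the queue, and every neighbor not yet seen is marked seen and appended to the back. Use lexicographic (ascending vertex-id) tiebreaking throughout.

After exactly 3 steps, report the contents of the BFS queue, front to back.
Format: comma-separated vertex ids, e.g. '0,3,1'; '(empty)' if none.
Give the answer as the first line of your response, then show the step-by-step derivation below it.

6,3,7,5,8

step 1: dequeue 2; queue=[1,4,6]; order=2
step 2: dequeue 1; queue=[4,6,3,7]; order=2,1
step 3: dequeue 4; queue=[6,3,7,5,8]; order=2,1,4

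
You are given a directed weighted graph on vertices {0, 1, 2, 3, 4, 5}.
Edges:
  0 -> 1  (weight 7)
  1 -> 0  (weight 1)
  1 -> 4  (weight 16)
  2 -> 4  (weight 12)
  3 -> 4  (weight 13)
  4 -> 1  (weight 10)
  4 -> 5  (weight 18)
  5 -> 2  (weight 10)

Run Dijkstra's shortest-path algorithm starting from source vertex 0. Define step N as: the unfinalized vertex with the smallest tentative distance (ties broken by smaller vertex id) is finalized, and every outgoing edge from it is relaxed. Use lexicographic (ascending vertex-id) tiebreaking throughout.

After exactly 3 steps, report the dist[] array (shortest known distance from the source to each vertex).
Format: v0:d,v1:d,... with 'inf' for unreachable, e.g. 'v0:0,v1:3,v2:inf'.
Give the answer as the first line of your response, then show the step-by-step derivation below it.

v0:0,v1:7,v2:inf,v3:inf,v4:23,v5:41

step 1: dist = v0:0,v1:7,v2:inf,v3:inf,v4:inf,v5:inf
step 2: dist = v0:0,v1:7,v2:inf,v3:inf,v4:23,v5:inf
step 3: dist = v0:0,v1:7,v2:inf,v3:inf,v4:23,v5:41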